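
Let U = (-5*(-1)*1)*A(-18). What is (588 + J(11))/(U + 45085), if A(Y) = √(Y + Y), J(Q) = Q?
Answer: 5401183/406531625 - 3594*I/406531625 ≈ 0.013286 - 8.8406e-6*I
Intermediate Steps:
A(Y) = √2*√Y (A(Y) = √(2*Y) = √2*√Y)
U = 30*I (U = (-5*(-1)*1)*(√2*√(-18)) = (5*1)*(√2*(3*I*√2)) = 5*(6*I) = 30*I ≈ 30.0*I)
(588 + J(11))/(U + 45085) = (588 + 11)/(30*I + 45085) = 599/(45085 + 30*I) = 599*((45085 - 30*I)/2032658125) = 599*(45085 - 30*I)/2032658125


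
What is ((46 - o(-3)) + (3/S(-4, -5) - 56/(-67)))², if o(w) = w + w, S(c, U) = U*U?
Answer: 7867867401/2805625 ≈ 2804.3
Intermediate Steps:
S(c, U) = U²
o(w) = 2*w
((46 - o(-3)) + (3/S(-4, -5) - 56/(-67)))² = ((46 - 2*(-3)) + (3/((-5)²) - 56/(-67)))² = ((46 - 1*(-6)) + (3/25 - 56*(-1/67)))² = ((46 + 6) + (3*(1/25) + 56/67))² = (52 + (3/25 + 56/67))² = (52 + 1601/1675)² = (88701/1675)² = 7867867401/2805625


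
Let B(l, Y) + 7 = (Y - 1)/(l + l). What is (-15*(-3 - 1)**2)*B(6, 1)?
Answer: 1680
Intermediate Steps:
B(l, Y) = -7 + (-1 + Y)/(2*l) (B(l, Y) = -7 + (Y - 1)/(l + l) = -7 + (-1 + Y)/((2*l)) = -7 + (-1 + Y)*(1/(2*l)) = -7 + (-1 + Y)/(2*l))
(-15*(-3 - 1)**2)*B(6, 1) = (-15*(-3 - 1)**2)*((1/2)*(-1 + 1 - 14*6)/6) = (-15*(-4)**2)*((1/2)*(1/6)*(-1 + 1 - 84)) = (-15*16)*((1/2)*(1/6)*(-84)) = -240*(-7) = 1680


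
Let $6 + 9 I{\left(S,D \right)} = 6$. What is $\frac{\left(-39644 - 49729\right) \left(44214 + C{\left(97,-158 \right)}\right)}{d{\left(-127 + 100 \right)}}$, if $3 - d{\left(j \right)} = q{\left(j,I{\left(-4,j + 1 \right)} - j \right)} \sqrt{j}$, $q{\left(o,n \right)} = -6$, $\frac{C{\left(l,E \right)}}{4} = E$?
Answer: $\frac{1298351362 i}{- i + 6 \sqrt{3}} \approx -1.1911 \cdot 10^{7} + 1.2379 \cdot 10^{8} i$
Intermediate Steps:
$I{\left(S,D \right)} = 0$ ($I{\left(S,D \right)} = - \frac{2}{3} + \frac{1}{9} \cdot 6 = - \frac{2}{3} + \frac{2}{3} = 0$)
$C{\left(l,E \right)} = 4 E$
$d{\left(j \right)} = 3 + 6 \sqrt{j}$ ($d{\left(j \right)} = 3 - - 6 \sqrt{j} = 3 + 6 \sqrt{j}$)
$\frac{\left(-39644 - 49729\right) \left(44214 + C{\left(97,-158 \right)}\right)}{d{\left(-127 + 100 \right)}} = \frac{\left(-39644 - 49729\right) \left(44214 + 4 \left(-158\right)\right)}{3 + 6 \sqrt{-127 + 100}} = \frac{\left(-89373\right) \left(44214 - 632\right)}{3 + 6 \sqrt{-27}} = \frac{\left(-89373\right) 43582}{3 + 6 \cdot 3 i \sqrt{3}} = - \frac{3895054086}{3 + 18 i \sqrt{3}}$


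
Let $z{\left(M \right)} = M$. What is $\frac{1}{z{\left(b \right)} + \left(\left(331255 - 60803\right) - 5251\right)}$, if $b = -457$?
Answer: $\frac{1}{264744} \approx 3.7772 \cdot 10^{-6}$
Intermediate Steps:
$\frac{1}{z{\left(b \right)} + \left(\left(331255 - 60803\right) - 5251\right)} = \frac{1}{-457 + \left(\left(331255 - 60803\right) - 5251\right)} = \frac{1}{-457 + \left(270452 - 5251\right)} = \frac{1}{-457 + 265201} = \frac{1}{264744}$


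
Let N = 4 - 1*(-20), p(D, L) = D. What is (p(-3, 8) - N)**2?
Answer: 729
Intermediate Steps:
N = 24 (N = 4 + 20 = 24)
(p(-3, 8) - N)**2 = (-3 - 1*24)**2 = (-3 - 24)**2 = (-27)**2 = 729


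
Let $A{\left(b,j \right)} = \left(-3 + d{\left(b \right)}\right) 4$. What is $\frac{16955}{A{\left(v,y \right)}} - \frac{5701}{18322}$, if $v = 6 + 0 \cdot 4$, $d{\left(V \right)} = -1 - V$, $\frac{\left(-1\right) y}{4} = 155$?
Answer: $- \frac{31087755}{73288} \approx -424.19$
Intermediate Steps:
$y = -620$ ($y = \left(-4\right) 155 = -620$)
$v = 6$ ($v = 6 + 0 = 6$)
$A{\left(b,j \right)} = -16 - 4 b$ ($A{\left(b,j \right)} = \left(-3 - \left(1 + b\right)\right) 4 = \left(-4 - b\right) 4 = -16 - 4 b$)
$\frac{16955}{A{\left(v,y \right)}} - \frac{5701}{18322} = \frac{16955}{-16 - 24} - \frac{5701}{18322} = \frac{16955}{-40} - \frac{5701}{18322} = 16955 \left(- \frac{1}{40}\right) - \frac{5701}{18322} = - \frac{3391}{8} - \frac{5701}{18322} = - \frac{31087755}{73288}$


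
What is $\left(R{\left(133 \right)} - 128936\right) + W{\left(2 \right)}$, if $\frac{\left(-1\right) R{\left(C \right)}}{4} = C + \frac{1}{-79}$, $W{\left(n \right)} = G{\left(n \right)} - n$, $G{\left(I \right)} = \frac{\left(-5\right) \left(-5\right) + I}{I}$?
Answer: $- \frac{20454119}{158} \approx -1.2946 \cdot 10^{5}$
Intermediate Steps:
$G{\left(I \right)} = \frac{25 + I}{I}$
$W{\left(n \right)} = - n + \frac{25 + n}{n}$ ($W{\left(n \right)} = \frac{25 + n}{n} - n = - n + \frac{25 + n}{n}$)
$R{\left(C \right)} = \frac{4}{79} - 4 C$ ($R{\left(C \right)} = - 4 \left(C + \frac{1}{-79}\right) = - 4 \left(C - \frac{1}{79}\right) = - 4 \left(- \frac{1}{79} + C\right) = \frac{4}{79} - 4 C$)
$\left(R{\left(133 \right)} - 128936\right) + W{\left(2 \right)} = \left(\left(\frac{4}{79} - 532\right) - 128936\right) + \left(1 - 2 + \frac{25}{2}\right) = \left(\left(\frac{4}{79} - 532\right) - 128936\right) + \left(1 - 2 + 25 \cdot \frac{1}{2}\right) = \left(- \frac{42024}{79} - 128936\right) + \left(1 - 2 + \frac{25}{2}\right) = - \frac{10227968}{79} + \frac{23}{2} = - \frac{20454119}{158}$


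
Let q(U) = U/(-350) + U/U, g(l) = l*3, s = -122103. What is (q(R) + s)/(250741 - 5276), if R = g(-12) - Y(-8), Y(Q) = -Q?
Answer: -21367828/42956375 ≈ -0.49743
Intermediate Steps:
g(l) = 3*l
R = -44 (R = 3*(-12) - (-1)*(-8) = -36 - 1*8 = -36 - 8 = -44)
q(U) = 1 - U/350 (q(U) = U*(-1/350) + 1 = -U/350 + 1 = 1 - U/350)
(q(R) + s)/(250741 - 5276) = ((1 - 1/350*(-44)) - 122103)/(250741 - 5276) = ((1 + 22/175) - 122103)/245465 = (197/175 - 122103)*(1/245465) = -21367828/175*1/245465 = -21367828/42956375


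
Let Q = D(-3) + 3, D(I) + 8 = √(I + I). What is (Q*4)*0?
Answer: 0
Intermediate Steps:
D(I) = -8 + √2*√I (D(I) = -8 + √(I + I) = -8 + √(2*I) = -8 + √2*√I)
Q = -5 + I*√6 (Q = (-8 + √2*√(-3)) + 3 = (-8 + √2*(I*√3)) + 3 = (-8 + I*√6) + 3 = -5 + I*√6 ≈ -5.0 + 2.4495*I)
(Q*4)*0 = ((-5 + I*√6)*4)*0 = (-20 + 4*I*√6)*0 = 0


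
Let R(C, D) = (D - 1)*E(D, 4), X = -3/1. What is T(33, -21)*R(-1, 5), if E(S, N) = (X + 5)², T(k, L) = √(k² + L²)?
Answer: 48*√170 ≈ 625.84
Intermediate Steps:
X = -3 (X = -3*1 = -3)
T(k, L) = √(L² + k²)
E(S, N) = 4 (E(S, N) = (-3 + 5)² = 2² = 4)
R(C, D) = -4 + 4*D (R(C, D) = (D - 1)*4 = (-1 + D)*4 = -4 + 4*D)
T(33, -21)*R(-1, 5) = √((-21)² + 33²)*(-4 + 4*5) = √(441 + 1089)*(-4 + 20) = √1530*16 = (3*√170)*16 = 48*√170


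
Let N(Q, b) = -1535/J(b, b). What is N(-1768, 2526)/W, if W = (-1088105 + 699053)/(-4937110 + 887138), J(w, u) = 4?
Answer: -1554176755/389052 ≈ -3994.8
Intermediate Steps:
N(Q, b) = -1535/4
W = 97263/1012493 (W = -389052/(-4049972) = -389052*(-1/4049972) = 97263/1012493 ≈ 0.096063)
N(-1768, 2526)/W = -1535/(4*97263/1012493) = -1535/4*1012493/97263 = -1554176755/389052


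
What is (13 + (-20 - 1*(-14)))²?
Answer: 49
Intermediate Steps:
(13 + (-20 - 1*(-14)))² = (13 + (-20 + 14))² = (13 - 6)² = 7² = 49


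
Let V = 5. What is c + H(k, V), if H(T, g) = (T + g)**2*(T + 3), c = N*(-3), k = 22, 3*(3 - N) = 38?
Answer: 18254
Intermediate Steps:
N = -29/3 (N = 3 - 1/3*38 = 3 - 38/3 = -29/3 ≈ -9.6667)
c = 29 (c = -29/3*(-3) = 29)
H(T, g) = (T + g)**2*(3 + T)
c + H(k, V) = 29 + (22 + 5)**2*(3 + 22) = 29 + 27**2*25 = 29 + 729*25 = 29 + 18225 = 18254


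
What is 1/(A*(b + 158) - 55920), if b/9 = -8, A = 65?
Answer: -1/50330 ≈ -1.9869e-5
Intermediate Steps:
b = -72 (b = 9*(-8) = -72)
1/(A*(b + 158) - 55920) = 1/(65*(-72 + 158) - 55920) = 1/(65*86 - 55920) = 1/(5590 - 55920) = 1/(-50330) = -1/50330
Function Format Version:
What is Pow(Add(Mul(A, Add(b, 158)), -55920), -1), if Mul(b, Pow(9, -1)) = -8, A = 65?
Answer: Rational(-1, 50330) ≈ -1.9869e-5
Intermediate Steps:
b = -72 (b = Mul(9, -8) = -72)
Pow(Add(Mul(A, Add(b, 158)), -55920), -1) = Pow(Add(Mul(65, Add(-72, 158)), -55920), -1) = Pow(Add(Mul(65, 86), -55920), -1) = Pow(Add(5590, -55920), -1) = Pow(-50330, -1) = Rational(-1, 50330)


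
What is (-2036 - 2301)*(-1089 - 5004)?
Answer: 26425341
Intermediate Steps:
(-2036 - 2301)*(-1089 - 5004) = -4337*(-6093) = 26425341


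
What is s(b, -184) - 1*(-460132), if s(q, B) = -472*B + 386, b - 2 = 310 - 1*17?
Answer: 547366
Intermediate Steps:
b = 295 (b = 2 + (310 - 1*17) = 2 + (310 - 17) = 2 + 293 = 295)
s(q, B) = 386 - 472*B
s(b, -184) - 1*(-460132) = (386 - 472*(-184)) - 1*(-460132) = (386 + 86848) + 460132 = 87234 + 460132 = 547366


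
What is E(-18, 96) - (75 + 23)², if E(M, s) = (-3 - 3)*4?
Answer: -9628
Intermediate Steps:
E(M, s) = -24 (E(M, s) = -6*4 = -24)
E(-18, 96) - (75 + 23)² = -24 - (75 + 23)² = -24 - 1*98² = -24 - 1*9604 = -24 - 9604 = -9628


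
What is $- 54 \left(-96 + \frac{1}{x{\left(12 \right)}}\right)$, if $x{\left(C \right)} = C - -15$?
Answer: $5182$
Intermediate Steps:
$x{\left(C \right)} = 15 + C$ ($x{\left(C \right)} = C + 15 = 15 + C$)
$- 54 \left(-96 + \frac{1}{x{\left(12 \right)}}\right) = - 54 \left(-96 + \frac{1}{15 + 12}\right) = - 54 \left(-96 + \frac{1}{27}\right) = \left(-54\right) \left(- \frac{2591}{27}\right) = 5182$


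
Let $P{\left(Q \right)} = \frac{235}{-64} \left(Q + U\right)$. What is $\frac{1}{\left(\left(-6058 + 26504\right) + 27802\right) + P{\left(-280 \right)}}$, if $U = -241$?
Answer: $\frac{64}{3210307} \approx 1.9936 \cdot 10^{-5}$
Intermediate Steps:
$P{\left(Q \right)} = \frac{56635}{64} - \frac{235 Q}{64}$ ($P{\left(Q \right)} = \frac{235}{-64} \left(Q - 241\right) = 235 \left(- \frac{1}{64}\right) \left(-241 + Q\right) = - \frac{235 \left(-241 + Q\right)}{64} = \frac{56635}{64} - \frac{235 Q}{64}$)
$\frac{1}{\left(\left(-6058 + 26504\right) + 27802\right) + P{\left(-280 \right)}} = \frac{1}{\left(\left(-6058 + 26504\right) + 27802\right) + \left(\frac{56635}{64} - - \frac{8225}{8}\right)} = \frac{1}{\left(20446 + 27802\right) + \left(\frac{56635}{64} + \frac{8225}{8}\right)} = \frac{1}{48248 + \frac{122435}{64}} = \frac{1}{\frac{3210307}{64}} = \frac{64}{3210307}$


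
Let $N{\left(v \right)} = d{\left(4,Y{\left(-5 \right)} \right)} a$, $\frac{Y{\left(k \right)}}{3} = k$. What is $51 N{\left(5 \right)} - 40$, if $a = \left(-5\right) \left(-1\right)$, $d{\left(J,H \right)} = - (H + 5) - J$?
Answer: $1490$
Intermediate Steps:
$Y{\left(k \right)} = 3 k$
$d{\left(J,H \right)} = -5 - H - J$ ($d{\left(J,H \right)} = - (5 + H) - J = \left(-5 - H\right) - J = -5 - H - J$)
$a = 5$
$N{\left(v \right)} = 30$ ($N{\left(v \right)} = \left(-5 - 3 \left(-5\right) - 4\right) 5 = \left(-5 - -15 - 4\right) 5 = \left(-5 + 15 - 4\right) 5 = 6 \cdot 5 = 30$)
$51 N{\left(5 \right)} - 40 = 51 \cdot 30 - 40 = 1530 - 40 = 1490$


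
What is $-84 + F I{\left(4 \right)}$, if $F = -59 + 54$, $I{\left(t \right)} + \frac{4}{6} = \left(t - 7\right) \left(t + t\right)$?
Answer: $\frac{118}{3} \approx 39.333$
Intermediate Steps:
$I{\left(t \right)} = - \frac{2}{3} + 2 t \left(-7 + t\right)$ ($I{\left(t \right)} = - \frac{2}{3} + \left(t - 7\right) \left(t + t\right) = - \frac{2}{3} + \left(-7 + t\right) 2 t = - \frac{2}{3} + 2 t \left(-7 + t\right)$)
$F = -5$
$-84 + F I{\left(4 \right)} = -84 - 5 \left(- \frac{2}{3} - 56 + 2 \cdot 4^{2}\right) = -84 - 5 \left(- \frac{2}{3} - 56 + 2 \cdot 16\right) = -84 - 5 \left(- \frac{2}{3} - 56 + 32\right) = -84 - - \frac{370}{3} = -84 + \frac{370}{3} = \frac{118}{3}$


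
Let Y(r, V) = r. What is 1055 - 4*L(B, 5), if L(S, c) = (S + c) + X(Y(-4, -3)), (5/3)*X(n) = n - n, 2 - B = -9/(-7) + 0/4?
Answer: 7225/7 ≈ 1032.1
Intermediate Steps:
B = 5/7 (B = 2 - (-9/(-7) + 0/4) = 2 - (-9*(-⅐) + 0*(¼)) = 2 - (9/7 + 0) = 2 - 1*9/7 = 2 - 9/7 = 5/7 ≈ 0.71429)
X(n) = 0 (X(n) = 3*(n - n)/5 = (⅗)*0 = 0)
L(S, c) = S + c (L(S, c) = (S + c) + 0 = S + c)
1055 - 4*L(B, 5) = 1055 - 4*(5/7 + 5) = 1055 - 4*40/7 = 1055 - 1*160/7 = 1055 - 160/7 = 7225/7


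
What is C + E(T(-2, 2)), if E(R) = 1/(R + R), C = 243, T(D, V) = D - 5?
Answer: 3401/14 ≈ 242.93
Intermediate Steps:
T(D, V) = -5 + D
E(R) = 1/(2*R)
C + E(T(-2, 2)) = 243 + 1/(2*(-5 - 2)) = 243 + (1/2)/(-7) = 243 + (1/2)*(-1/7) = 243 - 1/14 = 3401/14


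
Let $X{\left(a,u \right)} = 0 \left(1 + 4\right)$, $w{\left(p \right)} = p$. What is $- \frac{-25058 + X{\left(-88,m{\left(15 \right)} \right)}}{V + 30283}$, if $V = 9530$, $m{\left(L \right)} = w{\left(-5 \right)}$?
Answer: $\frac{25058}{39813} \approx 0.62939$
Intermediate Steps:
$m{\left(L \right)} = -5$
$X{\left(a,u \right)} = 0$ ($X{\left(a,u \right)} = 0 \cdot 5 = 0$)
$- \frac{-25058 + X{\left(-88,m{\left(15 \right)} \right)}}{V + 30283} = - \frac{-25058 + 0}{9530 + 30283} = - \frac{-25058}{39813} = \left(-1\right) \left(- \frac{25058}{39813}\right) = \frac{25058}{39813}$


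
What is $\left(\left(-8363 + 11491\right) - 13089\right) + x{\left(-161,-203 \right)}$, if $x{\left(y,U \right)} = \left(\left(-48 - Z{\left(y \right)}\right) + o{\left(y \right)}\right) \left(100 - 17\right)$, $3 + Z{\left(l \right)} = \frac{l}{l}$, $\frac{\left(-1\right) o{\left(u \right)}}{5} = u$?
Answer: $53036$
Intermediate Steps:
$o{\left(u \right)} = - 5 u$
$Z{\left(l \right)} = -2$ ($Z{\left(l \right)} = -3 + \frac{l}{l} = -3 + 1 = -2$)
$x{\left(y,U \right)} = -3818 - 415 y$ ($x{\left(y,U \right)} = \left(\left(-48 - -2\right) - 5 y\right) \left(100 - 17\right) = \left(\left(-48 + 2\right) - 5 y\right) 83 = \left(-46 - 5 y\right) 83 = -3818 - 415 y$)
$\left(\left(-8363 + 11491\right) - 13089\right) + x{\left(-161,-203 \right)} = \left(\left(-8363 + 11491\right) - 13089\right) - -62997 = \left(3128 - 13089\right) + \left(-3818 + 66815\right) = -9961 + 62997 = 53036$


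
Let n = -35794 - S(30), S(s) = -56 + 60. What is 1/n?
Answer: -1/35798 ≈ -2.7935e-5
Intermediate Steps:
S(s) = 4
n = -35798 (n = -35794 - 1*4 = -35794 - 4 = -35798)
1/n = 1/(-35798) = -1/35798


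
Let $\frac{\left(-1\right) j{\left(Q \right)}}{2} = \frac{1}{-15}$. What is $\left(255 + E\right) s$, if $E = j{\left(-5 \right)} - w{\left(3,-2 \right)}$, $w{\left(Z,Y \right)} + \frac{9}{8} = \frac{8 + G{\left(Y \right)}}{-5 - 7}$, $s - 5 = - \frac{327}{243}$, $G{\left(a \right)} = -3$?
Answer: $\frac{379879}{405} \approx 937.97$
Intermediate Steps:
$s = \frac{296}{81}$ ($s = 5 - \frac{327}{243} = 5 - \frac{109}{81} = \frac{296}{81} \approx 3.6543$)
$j{\left(Q \right)} = \frac{2}{15}$ ($j{\left(Q \right)} = - \frac{2}{-15} = \left(-2\right) \left(- \frac{1}{15}\right) = \frac{2}{15}$)
$w{\left(Z,Y \right)} = - \frac{37}{24}$ ($w{\left(Z,Y \right)} = - \frac{9}{8} + \frac{8 - 3}{-5 - 7} = - \frac{9}{8} + \frac{5}{-12} = - \frac{9}{8} + 5 \left(- \frac{1}{12}\right) = - \frac{9}{8} - \frac{5}{12} = - \frac{37}{24}$)
$E = \frac{67}{40}$ ($E = \frac{2}{15} - - \frac{37}{24} = \frac{2}{15} + \frac{37}{24} = \frac{67}{40} \approx 1.675$)
$\left(255 + E\right) s = \left(255 + \frac{67}{40}\right) \frac{296}{81} = \frac{10267}{40} \cdot \frac{296}{81} = \frac{379879}{405}$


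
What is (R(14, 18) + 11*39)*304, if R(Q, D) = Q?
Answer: 134672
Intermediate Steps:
(R(14, 18) + 11*39)*304 = (14 + 11*39)*304 = (14 + 429)*304 = 443*304 = 134672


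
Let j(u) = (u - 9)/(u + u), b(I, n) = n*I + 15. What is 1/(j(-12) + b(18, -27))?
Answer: -8/3761 ≈ -0.0021271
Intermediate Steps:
b(I, n) = 15 + I*n (b(I, n) = I*n + 15 = 15 + I*n)
j(u) = (-9 + u)/(2*u) (j(u) = (-9 + u)/((2*u)) = (-9 + u)*(1/(2*u)) = (-9 + u)/(2*u))
1/(j(-12) + b(18, -27)) = 1/((½)*(-9 - 12)/(-12) + (15 + 18*(-27))) = 1/((½)*(-1/12)*(-21) + (15 - 486)) = 1/(7/8 - 471) = 1/(-3761/8) = -8/3761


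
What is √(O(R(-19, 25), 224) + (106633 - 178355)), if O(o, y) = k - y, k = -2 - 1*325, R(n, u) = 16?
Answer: I*√72273 ≈ 268.84*I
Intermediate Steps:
k = -327 (k = -2 - 325 = -327)
O(o, y) = -327 - y
√(O(R(-19, 25), 224) + (106633 - 178355)) = √((-327 - 1*224) + (106633 - 178355)) = √((-327 - 224) - 71722) = √(-551 - 71722) = √(-72273) = I*√72273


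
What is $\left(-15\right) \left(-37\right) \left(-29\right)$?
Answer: $-16095$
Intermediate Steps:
$\left(-15\right) \left(-37\right) \left(-29\right) = 555 \left(-29\right) = -16095$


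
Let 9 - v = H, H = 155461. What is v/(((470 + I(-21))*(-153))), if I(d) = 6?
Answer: 38863/18207 ≈ 2.1345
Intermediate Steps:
v = -155452 (v = 9 - 1*155461 = 9 - 155461 = -155452)
v/(((470 + I(-21))*(-153))) = -155452*(-1/(153*(470 + 6))) = -155452/(476*(-153)) = -155452/(-72828) = -155452*(-1/72828) = 38863/18207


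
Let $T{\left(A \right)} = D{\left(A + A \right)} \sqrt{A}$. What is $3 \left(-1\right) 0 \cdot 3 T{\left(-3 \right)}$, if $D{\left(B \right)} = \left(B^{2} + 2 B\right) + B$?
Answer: $0$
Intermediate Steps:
$D{\left(B \right)} = B^{2} + 3 B$
$T{\left(A \right)} = 2 A^{\frac{3}{2}} \left(3 + 2 A\right)$ ($T{\left(A \right)} = \left(A + A\right) \left(3 + \left(A + A\right)\right) \sqrt{A} = 2 A \left(3 + 2 A\right) \sqrt{A} = 2 A^{\frac{3}{2}} \left(3 + 2 A\right)$)
$3 \left(-1\right) 0 \cdot 3 T{\left(-3 \right)} = 3 \left(-1\right) 0 \cdot 3 \left(-3\right)^{\frac{3}{2}} \left(6 + 4 \left(-3\right)\right) = \left(-3\right) 0 \cdot 3 - 3 i \sqrt{3} \left(6 - 12\right) = 0 \cdot 3 - 3 i \sqrt{3} \left(-6\right) = 0 \cdot 18 i \sqrt{3} = 0$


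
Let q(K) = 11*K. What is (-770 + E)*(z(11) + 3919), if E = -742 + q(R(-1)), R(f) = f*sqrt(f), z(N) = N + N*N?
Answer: -6125112 - 44561*I ≈ -6.1251e+6 - 44561.0*I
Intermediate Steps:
z(N) = N + N**2
R(f) = f**(3/2)
E = -742 - 11*I (E = -742 + 11*(-1)**(3/2) = -742 + 11*(-I) = -742 - 11*I ≈ -742.0 - 11.0*I)
(-770 + E)*(z(11) + 3919) = (-770 + (-742 - 11*I))*(11*(1 + 11) + 3919) = (-1512 - 11*I)*(11*12 + 3919) = (-1512 - 11*I)*(132 + 3919) = (-1512 - 11*I)*4051 = -6125112 - 44561*I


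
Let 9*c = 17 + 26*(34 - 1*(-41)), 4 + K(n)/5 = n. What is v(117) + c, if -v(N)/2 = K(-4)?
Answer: 2687/9 ≈ 298.56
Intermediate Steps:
K(n) = -20 + 5*n
c = 1967/9 (c = (17 + 26*(34 - 1*(-41)))/9 = (17 + 26*(34 + 41))/9 = (17 + 26*75)/9 = (17 + 1950)/9 = (⅑)*1967 = 1967/9 ≈ 218.56)
v(N) = 80 (v(N) = -2*(-20 + 5*(-4)) = -2*(-20 - 20) = -2*(-40) = 80)
v(117) + c = 80 + 1967/9 = 2687/9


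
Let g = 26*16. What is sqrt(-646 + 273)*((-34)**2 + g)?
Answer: 1572*I*sqrt(373) ≈ 30360.0*I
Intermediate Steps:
g = 416
sqrt(-646 + 273)*((-34)**2 + g) = sqrt(-646 + 273)*((-34)**2 + 416) = sqrt(-373)*(1156 + 416) = (I*sqrt(373))*1572 = 1572*I*sqrt(373)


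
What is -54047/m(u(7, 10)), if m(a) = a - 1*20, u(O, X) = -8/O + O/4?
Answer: 1513316/543 ≈ 2787.0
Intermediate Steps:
u(O, X) = -8/O + O/4 (u(O, X) = -8/O + O*(1/4) = -8/O + O/4)
m(a) = -20 + a (m(a) = a - 20 = -20 + a)
-54047/m(u(7, 10)) = -54047/(-20 + (-8/7 + (1/4)*7)) = -54047/(-20 + (-8*1/7 + 7/4)) = -54047/(-20 + (-8/7 + 7/4)) = -54047/(-20 + 17/28) = -54047/(-543/28) = -54047*(-28/543) = 1513316/543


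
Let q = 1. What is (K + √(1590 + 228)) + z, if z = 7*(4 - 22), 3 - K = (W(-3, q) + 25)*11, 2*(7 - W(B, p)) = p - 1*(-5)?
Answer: -442 + 3*√202 ≈ -399.36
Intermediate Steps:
W(B, p) = 9/2 - p/2 (W(B, p) = 7 - (p - 1*(-5))/2 = 7 - (p + 5)/2 = 7 - (5 + p)/2 = 7 + (-5/2 - p/2) = 9/2 - p/2)
K = -316 (K = 3 - ((9/2 - ½*1) + 25)*11 = 3 - ((9/2 - ½) + 25)*11 = 3 - (4 + 25)*11 = 3 - 29*11 = 3 - 1*319 = 3 - 319 = -316)
z = -126 (z = 7*(-18) = -126)
(K + √(1590 + 228)) + z = (-316 + √(1590 + 228)) - 126 = (-316 + √1818) - 126 = (-316 + 3*√202) - 126 = -442 + 3*√202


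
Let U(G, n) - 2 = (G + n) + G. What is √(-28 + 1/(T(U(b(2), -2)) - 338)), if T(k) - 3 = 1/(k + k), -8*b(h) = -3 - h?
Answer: I*√78378377/1673 ≈ 5.2918*I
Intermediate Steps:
b(h) = 3/8 + h/8 (b(h) = -(-3 - h)/8 = 3/8 + h/8)
U(G, n) = 2 + n + 2*G (U(G, n) = 2 + ((G + n) + G) = 2 + (n + 2*G) = 2 + n + 2*G)
T(k) = 3 + 1/(2*k) (T(k) = 3 + 1/(k + k) = 3 + 1/(2*k))
√(-28 + 1/(T(U(b(2), -2)) - 338)) = √(-28 + 1/((3 + 1/(2*(2 - 2 + 2*(3/8 + (⅛)*2)))) - 338)) = √(-28 + 1/((3 + 1/(2*(2 - 2 + 2*(3/8 + ¼)))) - 338)) = √(-28 + 1/((3 + 1/(2*(2 - 2 + 2*(5/8)))) - 338)) = √(-28 + 1/((3 + 1/(2*(2 - 2 + 5/4))) - 338)) = √(-28 + 1/((3 + 1/(2*(5/4))) - 338)) = √(-28 + 1/((3 + (½)*(⅘)) - 338)) = √(-28 + 1/((3 + ⅖) - 338)) = √(-28 + 1/(17/5 - 338)) = √(-28 + 1/(-1673/5)) = √(-28 - 5/1673) = √(-46849/1673) = I*√78378377/1673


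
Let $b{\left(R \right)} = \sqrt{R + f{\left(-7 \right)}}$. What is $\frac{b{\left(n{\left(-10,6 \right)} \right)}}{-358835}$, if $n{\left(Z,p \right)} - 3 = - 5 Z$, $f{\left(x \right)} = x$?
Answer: $- \frac{\sqrt{46}}{358835} \approx -1.8901 \cdot 10^{-5}$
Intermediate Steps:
$n{\left(Z,p \right)} = 3 - 5 Z$
$b{\left(R \right)} = \sqrt{-7 + R}$ ($b{\left(R \right)} = \sqrt{R - 7} = \sqrt{-7 + R}$)
$\frac{b{\left(n{\left(-10,6 \right)} \right)}}{-358835} = \frac{\sqrt{-7 + \left(3 - -50\right)}}{-358835} = \sqrt{-7 + \left(3 + 50\right)} \left(- \frac{1}{358835}\right) = \sqrt{-7 + 53} \left(- \frac{1}{358835}\right) = \sqrt{46} \left(- \frac{1}{358835}\right) = - \frac{\sqrt{46}}{358835}$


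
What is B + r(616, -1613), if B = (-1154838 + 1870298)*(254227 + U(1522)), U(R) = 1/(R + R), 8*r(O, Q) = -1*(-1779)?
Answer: 1107341753253699/6088 ≈ 1.8189e+11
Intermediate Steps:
r(O, Q) = 1779/8 (r(O, Q) = (-1*(-1779))/8 = (⅛)*1779 = 1779/8)
U(R) = 1/(2*R)
B = 138417718987485/761 (B = (-1154838 + 1870298)*(254227 + (½)/1522) = 715460*(254227 + (½)*(1/1522)) = 715460*(254227 + 1/3044) = 715460*(773866989/3044) = 138417718987485/761 ≈ 1.8189e+11)
B + r(616, -1613) = 138417718987485/761 + 1779/8 = 1107341753253699/6088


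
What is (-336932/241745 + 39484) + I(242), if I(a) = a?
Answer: 9603224938/241745 ≈ 39725.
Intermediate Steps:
(-336932/241745 + 39484) + I(242) = (-336932/241745 + 39484) + 242 = 9544722648/241745 + 242 = 9603224938/241745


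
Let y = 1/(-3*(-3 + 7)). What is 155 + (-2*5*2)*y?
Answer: 470/3 ≈ 156.67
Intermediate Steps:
y = -1/12 (y = 1/(-3*4) = 1/(-12) = -1/12 ≈ -0.083333)
155 + (-2*5*2)*y = 155 + (-2*5*2)*(-1/12) = 155 - 10*2*(-1/12) = 155 - 20*(-1/12) = 155 + 5/3 = 470/3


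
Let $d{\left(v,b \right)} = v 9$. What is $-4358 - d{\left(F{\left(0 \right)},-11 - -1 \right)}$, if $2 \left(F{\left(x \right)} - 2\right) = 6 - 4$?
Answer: $-4385$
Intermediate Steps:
$F{\left(x \right)} = 3$ ($F{\left(x \right)} = 2 + \frac{6 - 4}{2} = 2 + \frac{1}{2} \cdot 2 = 2 + 1 = 3$)
$d{\left(v,b \right)} = 9 v$
$-4358 - d{\left(F{\left(0 \right)},-11 - -1 \right)} = -4358 - 9 \cdot 3 = -4358 - 27 = -4385$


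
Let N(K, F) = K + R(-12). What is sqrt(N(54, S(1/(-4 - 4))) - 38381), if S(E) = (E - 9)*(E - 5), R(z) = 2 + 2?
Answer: I*sqrt(38323) ≈ 195.76*I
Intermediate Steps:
R(z) = 4
S(E) = (-9 + E)*(-5 + E)
N(K, F) = 4 + K (N(K, F) = K + 4 = 4 + K)
sqrt(N(54, S(1/(-4 - 4))) - 38381) = sqrt((4 + 54) - 38381) = sqrt(58 - 38381) = sqrt(-38323) = I*sqrt(38323)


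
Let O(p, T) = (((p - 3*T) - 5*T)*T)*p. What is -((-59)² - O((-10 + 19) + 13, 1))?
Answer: -3173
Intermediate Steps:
O(p, T) = T*p*(p - 8*T) (O(p, T) = ((p - 8*T)*T)*p = (T*(p - 8*T))*p = T*p*(p - 8*T))
-((-59)² - O((-10 + 19) + 13, 1)) = -((-59)² - ((-10 + 19) + 13)*(((-10 + 19) + 13) - 8*1)) = -(3481 - (9 + 13)*((9 + 13) - 8)) = -(3481 - 22*(22 - 8)) = -(3481 - 22*14) = -(3481 - 1*308) = -(3481 - 308) = -1*3173 = -3173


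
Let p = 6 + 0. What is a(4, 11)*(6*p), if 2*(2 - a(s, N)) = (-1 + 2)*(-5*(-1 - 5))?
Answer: -468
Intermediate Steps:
p = 6
a(s, N) = -13 (a(s, N) = 2 - (-1 + 2)*(-5*(-1 - 5))/2 = 2 - (-5*(-6))/2 = 2 - 30/2 = 2 - 1/2*30 = 2 - 15 = -13)
a(4, 11)*(6*p) = -78*6 = -13*36 = -468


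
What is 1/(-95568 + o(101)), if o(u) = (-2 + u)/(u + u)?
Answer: -202/19304637 ≈ -1.0464e-5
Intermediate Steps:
o(u) = (-2 + u)/(2*u) (o(u) = (-2 + u)/((2*u)) = (-2 + u)*(1/(2*u)) = (-2 + u)/(2*u))
1/(-95568 + o(101)) = 1/(-95568 + (½)*(-2 + 101)/101) = 1/(-95568 + (½)*(1/101)*99) = 1/(-95568 + 99/202) = 1/(-19304637/202) = -202/19304637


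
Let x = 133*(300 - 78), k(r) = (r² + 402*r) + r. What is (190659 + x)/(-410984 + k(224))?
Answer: -31455/38648 ≈ -0.81388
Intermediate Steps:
k(r) = r² + 403*r
x = 29526 (x = 133*222 = 29526)
(190659 + x)/(-410984 + k(224)) = (190659 + 29526)/(-410984 + 224*(403 + 224)) = 220185/(-410984 + 224*627) = 220185/(-410984 + 140448) = 220185/(-270536) = 220185*(-1/270536) = -31455/38648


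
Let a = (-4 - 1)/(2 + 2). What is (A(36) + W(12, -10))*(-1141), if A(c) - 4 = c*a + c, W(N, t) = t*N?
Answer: 142625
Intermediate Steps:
a = -5/4 ≈ -1.2500
W(N, t) = N*t
A(c) = 4 - c/4 (A(c) = 4 + (c*(-5/4) + c) = 4 + (-5*c/4 + c) = 4 - c/4)
(A(36) + W(12, -10))*(-1141) = ((4 - ¼*36) + 12*(-10))*(-1141) = ((4 - 9) - 120)*(-1141) = (-5 - 120)*(-1141) = -125*(-1141) = 142625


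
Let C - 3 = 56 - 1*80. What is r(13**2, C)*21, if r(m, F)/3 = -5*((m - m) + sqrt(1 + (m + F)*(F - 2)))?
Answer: -315*I*sqrt(3403) ≈ -18376.0*I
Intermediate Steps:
C = -21 (C = 3 + (56 - 1*80) = 3 + (56 - 80) = 3 - 24 = -21)
r(m, F) = -15*sqrt(1 + (-2 + F)*(F + m)) (r(m, F) = 3*(-5*((m - m) + sqrt(1 + (m + F)*(F - 2)))) = 3*(-5*(0 + sqrt(1 + (F + m)*(-2 + F)))) = 3*(-5*(0 + sqrt(1 + (-2 + F)*(F + m)))) = 3*(-5*sqrt(1 + (-2 + F)*(F + m))) = -15*sqrt(1 + (-2 + F)*(F + m)))
r(13**2, C)*21 = -15*sqrt(1 + (-21)**2 - 2*(-21) - 2*13**2 - 21*13**2)*21 = -15*sqrt(1 + 441 + 42 - 2*169 - 21*169)*21 = -15*sqrt(1 + 441 + 42 - 338 - 3549)*21 = -15*I*sqrt(3403)*21 = -315*I*sqrt(3403)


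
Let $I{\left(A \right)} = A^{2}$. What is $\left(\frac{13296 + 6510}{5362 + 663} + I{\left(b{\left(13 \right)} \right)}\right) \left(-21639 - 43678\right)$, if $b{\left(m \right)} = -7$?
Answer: $- \frac{20576879827}{6025} \approx -3.4152 \cdot 10^{6}$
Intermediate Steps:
$\left(\frac{13296 + 6510}{5362 + 663} + I{\left(b{\left(13 \right)} \right)}\right) \left(-21639 - 43678\right) = \left(\frac{13296 + 6510}{5362 + 663} + \left(-7\right)^{2}\right) \left(-21639 - 43678\right) = \left(\frac{19806}{6025} + 49\right) \left(-65317\right) = \frac{315031}{6025} \left(-65317\right) = - \frac{20576879827}{6025}$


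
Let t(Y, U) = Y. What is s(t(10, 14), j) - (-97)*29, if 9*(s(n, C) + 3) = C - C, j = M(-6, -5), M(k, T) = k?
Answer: 2810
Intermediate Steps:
j = -6
s(n, C) = -3 (s(n, C) = -3 + (C - C)/9 = -3 + (⅑)*0 = -3 + 0 = -3)
s(t(10, 14), j) - (-97)*29 = -3 - (-97)*29 = -3 - 1*(-2813) = -3 + 2813 = 2810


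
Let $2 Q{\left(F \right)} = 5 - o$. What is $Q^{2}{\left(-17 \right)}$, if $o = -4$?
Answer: $\frac{81}{4} \approx 20.25$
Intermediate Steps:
$Q{\left(F \right)} = \frac{9}{2}$ ($Q{\left(F \right)} = \frac{5 - -4}{2} = \frac{5 + 4}{2} = \frac{1}{2} \cdot 9 = \frac{9}{2}$)
$Q^{2}{\left(-17 \right)} = \left(\frac{9}{2}\right)^{2} = \frac{81}{4}$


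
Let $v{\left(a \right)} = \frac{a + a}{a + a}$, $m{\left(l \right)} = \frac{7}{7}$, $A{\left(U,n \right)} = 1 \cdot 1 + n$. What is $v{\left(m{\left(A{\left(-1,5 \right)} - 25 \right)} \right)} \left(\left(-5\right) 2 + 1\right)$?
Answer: $-9$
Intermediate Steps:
$A{\left(U,n \right)} = 1 + n$
$m{\left(l \right)} = 1$ ($m{\left(l \right)} = 7 \cdot \frac{1}{7} = 1$)
$v{\left(a \right)} = 1$ ($v{\left(a \right)} = \frac{2 a}{2 a} = 2 a \frac{1}{2 a} = 1$)
$v{\left(m{\left(A{\left(-1,5 \right)} - 25 \right)} \right)} \left(\left(-5\right) 2 + 1\right) = 1 \left(\left(-5\right) 2 + 1\right) = 1 \left(-10 + 1\right) = 1 \left(-9\right) = -9$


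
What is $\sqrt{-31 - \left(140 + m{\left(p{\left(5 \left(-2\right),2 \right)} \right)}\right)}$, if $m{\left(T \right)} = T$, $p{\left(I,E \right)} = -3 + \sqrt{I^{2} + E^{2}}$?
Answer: $\sqrt{-168 - 2 \sqrt{26}} \approx 13.349 i$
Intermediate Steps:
$p{\left(I,E \right)} = -3 + \sqrt{E^{2} + I^{2}}$
$\sqrt{-31 - \left(140 + m{\left(p{\left(5 \left(-2\right),2 \right)} \right)}\right)} = \sqrt{-31 - \left(137 + \sqrt{2^{2} + \left(5 \left(-2\right)\right)^{2}}\right)} = \sqrt{-31 - \left(137 + \sqrt{4 + \left(-10\right)^{2}}\right)} = \sqrt{-31 - \left(137 + \sqrt{4 + 100}\right)} = \sqrt{-31 - \left(137 + \sqrt{104}\right)} = \sqrt{-31 - \left(137 + 2 \sqrt{26}\right)} = \sqrt{-168 - 2 \sqrt{26}}$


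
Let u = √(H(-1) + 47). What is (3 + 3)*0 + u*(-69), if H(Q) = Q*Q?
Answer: -276*√3 ≈ -478.05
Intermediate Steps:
H(Q) = Q²
u = 4*√3 (u = √((-1)² + 47) = √(1 + 47) = √48 = 4*√3 ≈ 6.9282)
(3 + 3)*0 + u*(-69) = (3 + 3)*0 + (4*√3)*(-69) = 6*0 - 276*√3 = 0 - 276*√3 = -276*√3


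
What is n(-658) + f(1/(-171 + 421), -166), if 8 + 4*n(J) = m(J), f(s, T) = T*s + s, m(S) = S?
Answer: -4179/25 ≈ -167.16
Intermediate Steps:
f(s, T) = s + T*s
n(J) = -2 + J/4
n(-658) + f(1/(-171 + 421), -166) = (-2 + (¼)*(-658)) + (1 - 166)/(-171 + 421) = (-2 - 329/2) - 165/250 = -333/2 + (1/250)*(-165) = -333/2 - 33/50 = -4179/25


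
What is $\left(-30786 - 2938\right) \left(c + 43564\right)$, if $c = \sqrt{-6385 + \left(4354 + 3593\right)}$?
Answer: $-1469152336 - 33724 \sqrt{1562} \approx -1.4705 \cdot 10^{9}$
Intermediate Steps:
$c = \sqrt{1562}$ ($c = \sqrt{-6385 + 7947} = \sqrt{1562} \approx 39.522$)
$\left(-30786 - 2938\right) \left(c + 43564\right) = \left(-30786 - 2938\right) \left(\sqrt{1562} + 43564\right) = - 33724 \left(43564 + \sqrt{1562}\right) = -1469152336 - 33724 \sqrt{1562}$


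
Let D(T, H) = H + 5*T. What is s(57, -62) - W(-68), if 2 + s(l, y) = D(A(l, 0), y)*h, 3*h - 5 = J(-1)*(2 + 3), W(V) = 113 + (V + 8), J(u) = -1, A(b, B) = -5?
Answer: -55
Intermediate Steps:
W(V) = 121 + V (W(V) = 113 + (8 + V) = 121 + V)
h = 0 (h = 5/3 + (-(2 + 3))/3 = 5/3 + (-1*5)/3 = 5/3 + (⅓)*(-5) = 5/3 - 5/3 = 0)
s(l, y) = -2 (s(l, y) = -2 + (y + 5*(-5))*0 = -2 + (y - 25)*0 = -2 + (-25 + y)*0 = -2 + 0 = -2)
s(57, -62) - W(-68) = -2 - (121 - 68) = -2 - 1*53 = -2 - 53 = -55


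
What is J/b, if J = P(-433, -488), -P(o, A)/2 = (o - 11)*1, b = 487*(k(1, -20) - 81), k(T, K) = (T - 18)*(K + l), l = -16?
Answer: 296/86199 ≈ 0.0034339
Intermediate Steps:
k(T, K) = (-18 + T)*(-16 + K) (k(T, K) = (T - 18)*(K - 16) = (-18 + T)*(-16 + K))
b = 258597 (b = 487*((288 - 18*(-20) - 16*1 - 20*1) - 81) = 487*((288 + 360 - 16 - 20) - 81) = 487*(612 - 81) = 487*531 = 258597)
P(o, A) = 22 - 2*o (P(o, A) = -2*(o - 11) = -2*(-11 + o) = 22 - 2*o)
J = 888 (J = 22 - 2*(-433) = 22 + 866 = 888)
J/b = 888/258597 = 888*(1/258597) = 296/86199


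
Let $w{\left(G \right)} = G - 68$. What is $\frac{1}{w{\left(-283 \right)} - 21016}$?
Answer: $- \frac{1}{21367} \approx -4.6801 \cdot 10^{-5}$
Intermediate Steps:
$w{\left(G \right)} = -68 + G$ ($w{\left(G \right)} = G - 68 = -68 + G$)
$\frac{1}{w{\left(-283 \right)} - 21016} = \frac{1}{\left(-68 - 283\right) - 21016} = \frac{1}{-351 - 21016} = \frac{1}{-21367} = - \frac{1}{21367}$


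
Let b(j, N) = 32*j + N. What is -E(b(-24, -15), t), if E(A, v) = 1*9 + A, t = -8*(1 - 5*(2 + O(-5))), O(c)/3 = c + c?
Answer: 774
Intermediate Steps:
O(c) = 6*c (O(c) = 3*(c + c) = 3*(2*c) = 6*c)
b(j, N) = N + 32*j
t = -1128 (t = -8*(1 - 5*(2 + 6*(-5))) = -8*(1 - 5*(2 - 30)) = -8*(1 - 5*(-28)) = -8*(1 + 140) = -8*141 = -1128)
E(A, v) = 9 + A
-E(b(-24, -15), t) = -(9 + (-15 + 32*(-24))) = -(9 + (-15 - 768)) = -(9 - 783) = -1*(-774) = 774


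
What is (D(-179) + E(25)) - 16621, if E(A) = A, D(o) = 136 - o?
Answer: -16281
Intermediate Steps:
(D(-179) + E(25)) - 16621 = ((136 - 1*(-179)) + 25) - 16621 = ((136 + 179) + 25) - 16621 = (315 + 25) - 16621 = 340 - 16621 = -16281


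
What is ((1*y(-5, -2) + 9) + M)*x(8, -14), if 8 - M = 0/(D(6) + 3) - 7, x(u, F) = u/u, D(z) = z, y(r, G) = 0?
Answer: 24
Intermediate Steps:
x(u, F) = 1
M = 15 (M = 8 - (0/(6 + 3) - 7) = 8 - (0/9 - 7) = 8 - (0*(⅑) - 7) = 8 - (0 - 7) = 8 - 1*(-7) = 8 + 7 = 15)
((1*y(-5, -2) + 9) + M)*x(8, -14) = ((1*0 + 9) + 15)*1 = ((0 + 9) + 15)*1 = (9 + 15)*1 = 24*1 = 24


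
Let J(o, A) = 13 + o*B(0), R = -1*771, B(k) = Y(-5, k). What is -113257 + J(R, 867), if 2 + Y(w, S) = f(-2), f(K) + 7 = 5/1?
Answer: -110160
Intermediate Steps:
f(K) = -2 (f(K) = -7 + 5/1 = -7 + 5*1 = -7 + 5 = -2)
Y(w, S) = -4 (Y(w, S) = -2 - 2 = -4)
B(k) = -4
R = -771
J(o, A) = 13 - 4*o (J(o, A) = 13 + o*(-4) = 13 - 4*o)
-113257 + J(R, 867) = -113257 + (13 - 4*(-771)) = -113257 + (13 + 3084) = -113257 + 3097 = -110160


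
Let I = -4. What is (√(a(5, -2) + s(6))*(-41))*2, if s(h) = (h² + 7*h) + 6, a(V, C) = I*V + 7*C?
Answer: -410*√2 ≈ -579.83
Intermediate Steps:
a(V, C) = -4*V + 7*C
s(h) = 6 + h² + 7*h
(√(a(5, -2) + s(6))*(-41))*2 = (√((-4*5 + 7*(-2)) + (6 + 6² + 7*6))*(-41))*2 = (√((-20 - 14) + (6 + 36 + 42))*(-41))*2 = (√(-34 + 84)*(-41))*2 = (√50*(-41))*2 = ((5*√2)*(-41))*2 = -205*√2*2 = -410*√2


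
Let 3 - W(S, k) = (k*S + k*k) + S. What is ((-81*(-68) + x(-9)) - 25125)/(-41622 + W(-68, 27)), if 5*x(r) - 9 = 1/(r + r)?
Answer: 1765369/3639960 ≈ 0.48500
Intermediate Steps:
W(S, k) = 3 - S - k**2 - S*k (W(S, k) = 3 - ((k*S + k*k) + S) = 3 - ((S*k + k**2) + S) = 3 - ((k**2 + S*k) + S) = 3 - (S + k**2 + S*k) = 3 + (-S - k**2 - S*k) = 3 - S - k**2 - S*k)
x(r) = 9/5 + 1/(10*r) (x(r) = 9/5 + 1/(5*(r + r)) = 9/5 + 1/(5*((2*r))) = 9/5 + (1/(2*r))/5 = 9/5 + 1/(10*r))
((-81*(-68) + x(-9)) - 25125)/(-41622 + W(-68, 27)) = ((-81*(-68) + (1/10)*(1 + 18*(-9))/(-9)) - 25125)/(-41622 + (3 - 1*(-68) - 1*27**2 - 1*(-68)*27)) = ((5508 + (1/10)*(-1/9)*(1 - 162)) - 25125)/(-41622 + (3 + 68 - 1*729 + 1836)) = ((5508 + (1/10)*(-1/9)*(-161)) - 25125)/(-41622 + (3 + 68 - 729 + 1836)) = ((5508 + 161/90) - 25125)/(-41622 + 1178) = (495881/90 - 25125)/(-40444) = -1765369/90*(-1/40444) = 1765369/3639960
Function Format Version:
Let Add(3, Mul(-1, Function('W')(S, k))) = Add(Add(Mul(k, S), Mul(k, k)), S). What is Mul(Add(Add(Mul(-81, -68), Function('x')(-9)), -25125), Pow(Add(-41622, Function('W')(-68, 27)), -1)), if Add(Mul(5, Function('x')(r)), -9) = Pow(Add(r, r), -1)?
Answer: Rational(1765369, 3639960) ≈ 0.48500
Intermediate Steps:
Function('W')(S, k) = Add(3, Mul(-1, S), Mul(-1, Pow(k, 2)), Mul(-1, S, k)) (Function('W')(S, k) = Add(3, Mul(-1, Add(Add(Mul(k, S), Mul(k, k)), S))) = Add(3, Mul(-1, Add(Add(Mul(S, k), Pow(k, 2)), S))) = Add(3, Mul(-1, Add(Add(Pow(k, 2), Mul(S, k)), S))) = Add(3, Mul(-1, Add(S, Pow(k, 2), Mul(S, k)))) = Add(3, Add(Mul(-1, S), Mul(-1, Pow(k, 2)), Mul(-1, S, k))) = Add(3, Mul(-1, S), Mul(-1, Pow(k, 2)), Mul(-1, S, k)))
Function('x')(r) = Add(Rational(9, 5), Mul(Rational(1, 10), Pow(r, -1))) (Function('x')(r) = Add(Rational(9, 5), Mul(Rational(1, 5), Pow(Add(r, r), -1))) = Add(Rational(9, 5), Mul(Rational(1, 5), Pow(Mul(2, r), -1))) = Add(Rational(9, 5), Mul(Rational(1, 5), Mul(Rational(1, 2), Pow(r, -1)))) = Add(Rational(9, 5), Mul(Rational(1, 10), Pow(r, -1))))
Mul(Add(Add(Mul(-81, -68), Function('x')(-9)), -25125), Pow(Add(-41622, Function('W')(-68, 27)), -1)) = Mul(Add(Add(Mul(-81, -68), Mul(Rational(1, 10), Pow(-9, -1), Add(1, Mul(18, -9)))), -25125), Pow(Add(-41622, Add(3, Mul(-1, -68), Mul(-1, Pow(27, 2)), Mul(-1, -68, 27))), -1)) = Mul(Add(Add(5508, Mul(Rational(1, 10), Rational(-1, 9), Add(1, -162))), -25125), Pow(Add(-41622, Add(3, 68, Mul(-1, 729), 1836)), -1)) = Mul(Add(Add(5508, Mul(Rational(1, 10), Rational(-1, 9), -161)), -25125), Pow(Add(-41622, Add(3, 68, -729, 1836)), -1)) = Mul(Add(Add(5508, Rational(161, 90)), -25125), Pow(Add(-41622, 1178), -1)) = Mul(Add(Rational(495881, 90), -25125), Pow(-40444, -1)) = Mul(Rational(-1765369, 90), Rational(-1, 40444)) = Rational(1765369, 3639960)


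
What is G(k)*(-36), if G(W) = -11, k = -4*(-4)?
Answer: 396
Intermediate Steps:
k = 16
G(k)*(-36) = -11*(-36) = 396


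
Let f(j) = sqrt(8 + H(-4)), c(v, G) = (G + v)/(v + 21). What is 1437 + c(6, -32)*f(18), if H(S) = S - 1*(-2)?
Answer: 1437 - 26*sqrt(6)/27 ≈ 1434.6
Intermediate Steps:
H(S) = 2 + S (H(S) = S + 2 = 2 + S)
c(v, G) = (G + v)/(21 + v)
f(j) = sqrt(6) (f(j) = sqrt(8 + (2 - 4)) = sqrt(8 - 2) = sqrt(6))
1437 + c(6, -32)*f(18) = 1437 + ((-32 + 6)/(21 + 6))*sqrt(6) = 1437 + (-26/27)*sqrt(6) = 1437 + ((1/27)*(-26))*sqrt(6) = 1437 - 26*sqrt(6)/27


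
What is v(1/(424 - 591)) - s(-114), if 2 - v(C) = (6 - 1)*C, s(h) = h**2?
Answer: -2169993/167 ≈ -12994.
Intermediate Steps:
v(C) = 2 - 5*C (v(C) = 2 - (6 - 1)*C = 2 - 5*C)
v(1/(424 - 591)) - s(-114) = (2 - 5/(424 - 591)) - 1*(-114)**2 = (2 - 5/(-167)) - 1*12996 = (2 - 5*(-1/167)) - 12996 = (2 + 5/167) - 12996 = 339/167 - 12996 = -2169993/167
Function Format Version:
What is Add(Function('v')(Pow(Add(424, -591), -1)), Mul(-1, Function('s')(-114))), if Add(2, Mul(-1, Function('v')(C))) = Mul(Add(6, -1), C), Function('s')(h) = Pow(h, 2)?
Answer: Rational(-2169993, 167) ≈ -12994.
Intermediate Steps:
Function('v')(C) = Add(2, Mul(-5, C)) (Function('v')(C) = Add(2, Mul(-1, Mul(Add(6, -1), C))) = Add(2, Mul(-1, Mul(5, C))) = Add(2, Mul(-5, C)))
Add(Function('v')(Pow(Add(424, -591), -1)), Mul(-1, Function('s')(-114))) = Add(Add(2, Mul(-5, Pow(Add(424, -591), -1))), Mul(-1, Pow(-114, 2))) = Add(Add(2, Mul(-5, Pow(-167, -1))), Mul(-1, 12996)) = Add(Add(2, Mul(-5, Rational(-1, 167))), -12996) = Add(Add(2, Rational(5, 167)), -12996) = Add(Rational(339, 167), -12996) = Rational(-2169993, 167)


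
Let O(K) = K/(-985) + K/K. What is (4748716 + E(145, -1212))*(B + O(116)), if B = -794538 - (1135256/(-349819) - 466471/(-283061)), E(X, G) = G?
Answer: -367907226089802738712342016/97534814219615 ≈ -3.7721e+12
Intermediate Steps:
O(K) = 1 - K/985 (O(K) = K*(-1/985) + 1 = -K/985 + 1 = 1 - K/985)
B = -78675086727552075/99020115959 (B = -794538 - (1135256*(-1/349819) - 466471*(-1/283061)) = -794538 - (-1135256/349819 + 466471/283061) = -794538 - 1*(-158166279867/99020115959) = -794538 + 158166279867/99020115959 = -78675086727552075/99020115959 ≈ -7.9454e+5)
(4748716 + E(145, -1212))*(B + O(116)) = (4748716 - 1212)*(-78675086727552075/99020115959 + (1 - 1/985*116)) = 4747504*(-78675086727552075/99020115959 + (1 - 116/985)) = 4747504*(-78675086727552075/99020115959 + 869/985) = 4747504*(-77494874378158025504/97534814219615) = -367907226089802738712342016/97534814219615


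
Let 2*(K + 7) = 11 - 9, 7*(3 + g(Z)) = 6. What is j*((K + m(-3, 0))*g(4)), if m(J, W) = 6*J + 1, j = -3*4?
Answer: -4140/7 ≈ -591.43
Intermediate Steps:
j = -12
m(J, W) = 1 + 6*J
g(Z) = -15/7 (g(Z) = -3 + (⅐)*6 = -3 + 6/7 = -15/7)
K = -6 (K = -7 + (11 - 9)/2 = -7 + (½)*2 = -7 + 1 = -6)
j*((K + m(-3, 0))*g(4)) = -12*(-6 + (1 + 6*(-3)))*(-15)/7 = -12*(-6 + (1 - 18))*(-15)/7 = -12*(-6 - 17)*(-15)/7 = -(-276)*(-15)/7 = -12*345/7 = -4140/7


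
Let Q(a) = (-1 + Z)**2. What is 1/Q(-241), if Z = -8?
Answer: 1/81 ≈ 0.012346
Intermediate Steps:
Q(a) = 81 (Q(a) = (-1 - 8)**2 = (-9)**2 = 81)
1/Q(-241) = 1/81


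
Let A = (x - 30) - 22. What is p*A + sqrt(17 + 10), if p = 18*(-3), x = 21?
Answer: 1674 + 3*sqrt(3) ≈ 1679.2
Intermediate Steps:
p = -54
A = -31 (A = (21 - 30) - 22 = -9 - 22 = -31)
p*A + sqrt(17 + 10) = -54*(-31) + sqrt(17 + 10) = 1674 + sqrt(27) = 1674 + 3*sqrt(3)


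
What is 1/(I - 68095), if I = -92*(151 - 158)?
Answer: -1/67451 ≈ -1.4826e-5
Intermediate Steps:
I = 644 (I = -92*(-7) = 644)
1/(I - 68095) = 1/(644 - 68095) = 1/(-67451) = -1/67451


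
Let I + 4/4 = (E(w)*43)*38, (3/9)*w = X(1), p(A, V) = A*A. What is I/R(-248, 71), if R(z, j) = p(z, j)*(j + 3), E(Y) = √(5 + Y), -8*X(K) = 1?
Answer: -1/4551296 + 817*√74/9102592 ≈ 0.00077188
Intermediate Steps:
X(K) = -⅛ (X(K) = -⅛*1 = -⅛)
p(A, V) = A²
w = -3/8 (w = 3*(-⅛) = -3/8 ≈ -0.37500)
R(z, j) = z²*(3 + j) (R(z, j) = z²*(j + 3) = z²*(3 + j))
I = -1 + 817*√74/2 (I = -1 + (√(5 - 3/8)*43)*38 = -1 + (√(37/8)*43)*38 = -1 + ((√74/4)*43)*38 = -1 + (43*√74/4)*38 = -1 + 817*√74/2 ≈ 3513.1)
I/R(-248, 71) = (-1 + 817*√74/2)/(((-248)²*(3 + 71))) = (-1 + 817*√74/2)/((61504*74)) = (-1 + 817*√74/2)/4551296 = (-1 + 817*√74/2)*(1/4551296) = -1/4551296 + 817*√74/9102592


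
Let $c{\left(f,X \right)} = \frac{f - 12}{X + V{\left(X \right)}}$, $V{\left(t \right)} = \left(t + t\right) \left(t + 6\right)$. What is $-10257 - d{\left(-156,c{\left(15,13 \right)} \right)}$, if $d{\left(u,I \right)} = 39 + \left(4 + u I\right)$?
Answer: $- \frac{133888}{13} \approx -10299.0$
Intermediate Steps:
$V{\left(t \right)} = 2 t \left(6 + t\right)$
$c{\left(f,X \right)} = \frac{-12 + f}{X + 2 X \left(6 + X\right)}$ ($c{\left(f,X \right)} = \frac{f - 12}{X + 2 X \left(6 + X\right)} = \frac{-12 + f}{X + 2 X \left(6 + X\right)}$)
$d{\left(u,I \right)} = 43 + I u$ ($d{\left(u,I \right)} = 39 + \left(4 + I u\right) = 43 + I u$)
$-10257 - d{\left(-156,c{\left(15,13 \right)} \right)} = -10257 - \left(43 + \frac{-12 + 15}{13 \left(13 + 2 \cdot 13\right)} \left(-156\right)\right) = -10257 - \left(43 + \frac{1}{13} \frac{1}{13 + 26} \cdot 3 \left(-156\right)\right) = -10257 - \left(43 + \frac{1}{13} \cdot \frac{1}{39} \cdot 3 \left(-156\right)\right) = -10257 - \left(43 + \frac{1}{169} \left(-156\right)\right) = -10257 - \left(43 - \frac{12}{13}\right) = -10257 - \frac{547}{13} = - \frac{133888}{13}$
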